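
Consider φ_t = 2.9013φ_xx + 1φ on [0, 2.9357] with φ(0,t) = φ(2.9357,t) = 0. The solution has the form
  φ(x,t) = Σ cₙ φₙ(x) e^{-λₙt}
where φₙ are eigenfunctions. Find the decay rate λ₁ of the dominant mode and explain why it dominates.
Eigenvalues: λₙ = 2.9013n²π²/2.9357² - 1.
First three modes:
  n=1: λ₁ = 2.9013π²/2.9357² - 1 ≈ 2.323
  n=2: λ₂ = 11.6052π²/2.9357² - 1 ≈ 12.29
  n=3: λ₃ = 26.1117π²/2.9357² - 1 ≈ 28.903
Since 2.9013π²/2.9357² ≈ 3.323 > 1, all λₙ > 0.
The n=1 mode decays slowest → dominates as t → ∞.
Asymptotic: φ ~ c₁ sin(πx/2.9357) e^{-λ₁t} with decay rate λ₁ ≈ 2.323.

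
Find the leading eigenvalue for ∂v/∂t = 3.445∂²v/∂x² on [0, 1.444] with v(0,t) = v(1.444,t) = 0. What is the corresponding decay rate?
Eigenvalues: λₙ = 3.445n²π²/1.444².
First three modes:
  n=1: λ₁ = 3.445π²/1.444² ≈ 16.306
  n=2: λ₂ = 13.78π²/1.444² ≈ 65.225 (4× faster decay)
  n=3: λ₃ = 31.005π²/1.444² ≈ 146.756 (9× faster decay)
As t → ∞, higher modes decay exponentially faster. The n=1 mode dominates: v ~ c₁ sin(πx/1.444) e^{-λ₁t}.
Decay rate: λ₁ = 3.445π²/1.444² ≈ 16.306.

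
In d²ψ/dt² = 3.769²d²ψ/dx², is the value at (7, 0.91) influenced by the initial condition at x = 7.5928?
Yes. The domain of dependence is [3.57021, 10.42979], and 7.5928 ∈ [3.57021, 10.42979].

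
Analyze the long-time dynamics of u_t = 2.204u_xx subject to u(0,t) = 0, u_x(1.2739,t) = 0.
Long-time behavior: u → 0. Heat escapes through the Dirichlet boundary.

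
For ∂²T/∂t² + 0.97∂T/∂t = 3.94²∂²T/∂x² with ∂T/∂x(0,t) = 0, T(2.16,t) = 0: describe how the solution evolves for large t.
T → 0. Damping (γ=0.97) dissipates energy; oscillations decay exponentially.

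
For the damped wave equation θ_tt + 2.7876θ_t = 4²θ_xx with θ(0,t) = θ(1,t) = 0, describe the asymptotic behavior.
θ → 0. Damping (γ=2.7876) dissipates energy; oscillations decay exponentially.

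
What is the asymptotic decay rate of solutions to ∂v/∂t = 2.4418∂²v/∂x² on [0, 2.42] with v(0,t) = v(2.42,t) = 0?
Eigenvalues: λₙ = 2.4418n²π²/2.42².
First three modes:
  n=1: λ₁ = 2.4418π²/2.42² ≈ 4.115
  n=2: λ₂ = 9.7672π²/2.42² ≈ 16.46 (4× faster decay)
  n=3: λ₃ = 21.9762π²/2.42² ≈ 37.036 (9× faster decay)
As t → ∞, higher modes decay exponentially faster. The n=1 mode dominates: v ~ c₁ sin(πx/2.42) e^{-λ₁t}.
Decay rate: λ₁ = 2.4418π²/2.42² ≈ 4.115.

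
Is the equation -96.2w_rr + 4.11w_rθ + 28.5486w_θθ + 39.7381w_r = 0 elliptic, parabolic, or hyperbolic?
Computing B² - 4AC with A = -96.2, B = 4.11, C = 28.5486: discriminant = 11002.39338 (positive). Answer: hyperbolic.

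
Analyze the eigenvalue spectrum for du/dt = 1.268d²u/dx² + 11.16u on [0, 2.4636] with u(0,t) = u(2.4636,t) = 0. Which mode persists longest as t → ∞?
Eigenvalues: λₙ = 1.268n²π²/2.4636² - 11.16.
First three modes:
  n=1: λ₁ = 1.268π²/2.4636² - 11.16 ≈ -9.098
  n=2: λ₂ = 5.072π²/2.4636² - 11.16 ≈ -2.912
  n=3: λ₃ = 11.412π²/2.4636² - 11.16 ≈ 7.398
Since 1.268π²/2.4636² ≈ 2.062 < 11.16, λ₁ < 0.
The n=1 mode grows fastest (−λₙ is largest for n=1) → dominates.
Asymptotic: u ~ c₁ sin(πx/2.4636) e^{9.098t} (exponential growth at rate −λ₁ ≈ 9.098).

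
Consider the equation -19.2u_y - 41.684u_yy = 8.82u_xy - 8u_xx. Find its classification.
Rewriting in standard form: 8u_xx - 8.82u_xy - 41.684u_yy - 19.2u_y = 0. Hyperbolic. (A = 8, B = -8.82, C = -41.684 gives B² - 4AC = 1411.6804.)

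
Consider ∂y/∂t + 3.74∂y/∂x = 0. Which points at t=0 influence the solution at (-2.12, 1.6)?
A single point: x = -8.104. The characteristic through (-2.12, 1.6) is x - 3.74t = const, so x = -2.12 - 3.74·1.6 = -8.104.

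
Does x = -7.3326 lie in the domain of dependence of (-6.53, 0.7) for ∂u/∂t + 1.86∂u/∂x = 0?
No. Only data at x = -7.832 affects (-6.53, 0.7). Advection has one-way propagation along characteristics.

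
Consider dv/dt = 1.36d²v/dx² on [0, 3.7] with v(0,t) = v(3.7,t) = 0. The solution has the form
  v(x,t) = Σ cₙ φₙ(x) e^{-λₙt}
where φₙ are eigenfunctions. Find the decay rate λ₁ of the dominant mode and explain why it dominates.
Eigenvalues: λₙ = 1.36n²π²/3.7².
First three modes:
  n=1: λ₁ = 1.36π²/3.7² ≈ 0.98
  n=2: λ₂ = 5.44π²/3.7² ≈ 3.922 (4× faster decay)
  n=3: λ₃ = 12.24π²/3.7² ≈ 8.824 (9× faster decay)
As t → ∞, higher modes decay exponentially faster. The n=1 mode dominates: v ~ c₁ sin(πx/3.7) e^{-λ₁t}.
Decay rate: λ₁ = 1.36π²/3.7² ≈ 0.98.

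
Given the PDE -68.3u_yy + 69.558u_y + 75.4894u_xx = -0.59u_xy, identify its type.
Rewriting in standard form: 75.4894u_xx + 0.59u_xy - 68.3u_yy + 69.558u_y = 0. The second-order coefficients are A = 75.4894, B = 0.59, C = -68.3. Since B² - 4AC = 20624.05218 > 0, this is a hyperbolic PDE.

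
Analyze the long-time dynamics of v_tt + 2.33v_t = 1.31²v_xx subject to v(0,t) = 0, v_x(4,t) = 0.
Long-time behavior: v → 0. Damping (γ=2.33) dissipates energy; oscillations decay exponentially.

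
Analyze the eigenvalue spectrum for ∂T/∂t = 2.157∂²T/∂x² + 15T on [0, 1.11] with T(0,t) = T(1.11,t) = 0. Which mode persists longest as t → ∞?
Eigenvalues: λₙ = 2.157n²π²/1.11² - 15.
First three modes:
  n=1: λ₁ = 2.157π²/1.11² - 15 ≈ 2.278
  n=2: λ₂ = 8.628π²/1.11² - 15 ≈ 54.114
  n=3: λ₃ = 19.413π²/1.11² - 15 ≈ 140.506
Since 2.157π²/1.11² ≈ 17.278 > 15, all λₙ > 0.
The n=1 mode decays slowest → dominates as t → ∞.
Asymptotic: T ~ c₁ sin(πx/1.11) e^{-λ₁t} with decay rate λ₁ ≈ 2.278.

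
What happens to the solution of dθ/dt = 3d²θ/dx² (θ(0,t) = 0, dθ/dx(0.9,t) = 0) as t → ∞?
θ → 0. Heat escapes through the Dirichlet boundary.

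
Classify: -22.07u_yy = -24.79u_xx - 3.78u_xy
Rewriting in standard form: 24.79u_xx + 3.78u_xy - 22.07u_yy = 0. Hyperbolic (discriminant = 2202.7496).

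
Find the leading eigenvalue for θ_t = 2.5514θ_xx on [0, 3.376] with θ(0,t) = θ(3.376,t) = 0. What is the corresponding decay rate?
Eigenvalues: λₙ = 2.5514n²π²/3.376².
First three modes:
  n=1: λ₁ = 2.5514π²/3.376² ≈ 2.209
  n=2: λ₂ = 10.2056π²/3.376² ≈ 8.838 (4× faster decay)
  n=3: λ₃ = 22.9626π²/3.376² ≈ 19.885 (9× faster decay)
As t → ∞, higher modes decay exponentially faster. The n=1 mode dominates: θ ~ c₁ sin(πx/3.376) e^{-λ₁t}.
Decay rate: λ₁ = 2.5514π²/3.376² ≈ 2.209.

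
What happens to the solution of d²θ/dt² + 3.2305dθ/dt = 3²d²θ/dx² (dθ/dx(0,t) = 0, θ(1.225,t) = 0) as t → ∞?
θ → 0. Damping (γ=3.2305) dissipates energy; oscillations decay exponentially.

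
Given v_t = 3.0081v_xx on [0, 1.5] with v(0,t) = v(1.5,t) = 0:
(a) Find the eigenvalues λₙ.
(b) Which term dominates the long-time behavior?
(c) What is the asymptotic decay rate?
Eigenvalues: λₙ = 3.0081n²π²/1.5².
First three modes:
  n=1: λ₁ = 3.0081π²/1.5² ≈ 13.195
  n=2: λ₂ = 12.0324π²/1.5² ≈ 52.78 (4× faster decay)
  n=3: λ₃ = 27.0729π²/1.5² ≈ 118.755 (9× faster decay)
As t → ∞, higher modes decay exponentially faster. The n=1 mode dominates: v ~ c₁ sin(πx/1.5) e^{-λ₁t}.
Decay rate: λ₁ = 3.0081π²/1.5² ≈ 13.195.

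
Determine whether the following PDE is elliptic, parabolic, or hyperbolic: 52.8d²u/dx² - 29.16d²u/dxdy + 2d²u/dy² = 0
Coefficients: A = 52.8, B = -29.16, C = 2. B² - 4AC = 427.9056, which is positive, so the equation is hyperbolic.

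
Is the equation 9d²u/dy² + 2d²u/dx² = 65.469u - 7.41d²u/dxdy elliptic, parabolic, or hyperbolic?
Rewriting in standard form: 2d²u/dx² + 7.41d²u/dxdy + 9d²u/dy² - 65.469u = 0. Computing B² - 4AC with A = 2, B = 7.41, C = 9: discriminant = -17.0919 (negative). Answer: elliptic.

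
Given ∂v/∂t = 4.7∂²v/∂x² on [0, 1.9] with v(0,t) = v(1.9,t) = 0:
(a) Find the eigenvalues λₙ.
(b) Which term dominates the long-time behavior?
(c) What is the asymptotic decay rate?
Eigenvalues: λₙ = 4.7n²π²/1.9².
First three modes:
  n=1: λ₁ = 4.7π²/1.9² ≈ 12.85
  n=2: λ₂ = 18.8π²/1.9² ≈ 51.398 (4× faster decay)
  n=3: λ₃ = 42.3π²/1.9² ≈ 115.647 (9× faster decay)
As t → ∞, higher modes decay exponentially faster. The n=1 mode dominates: v ~ c₁ sin(πx/1.9) e^{-λ₁t}.
Decay rate: λ₁ = 4.7π²/1.9² ≈ 12.85.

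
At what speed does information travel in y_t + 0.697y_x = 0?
Speed = 0.697. Information travels along x - 0.697t = const (rightward).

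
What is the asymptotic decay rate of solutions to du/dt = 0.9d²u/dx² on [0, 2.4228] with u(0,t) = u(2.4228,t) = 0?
Eigenvalues: λₙ = 0.9n²π²/2.4228².
First three modes:
  n=1: λ₁ = 0.9π²/2.4228² ≈ 1.513
  n=2: λ₂ = 3.6π²/2.4228² ≈ 6.053 (4× faster decay)
  n=3: λ₃ = 8.1π²/2.4228² ≈ 13.619 (9× faster decay)
As t → ∞, higher modes decay exponentially faster. The n=1 mode dominates: u ~ c₁ sin(πx/2.4228) e^{-λ₁t}.
Decay rate: λ₁ = 0.9π²/2.4228² ≈ 1.513.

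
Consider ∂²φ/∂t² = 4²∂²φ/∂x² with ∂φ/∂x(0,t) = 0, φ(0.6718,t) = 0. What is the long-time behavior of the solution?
As t → ∞, φ oscillates (no decay). Energy is conserved; the solution oscillates indefinitely as standing waves.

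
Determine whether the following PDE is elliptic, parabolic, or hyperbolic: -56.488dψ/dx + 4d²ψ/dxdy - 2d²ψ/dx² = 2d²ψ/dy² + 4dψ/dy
Rewriting in standard form: -2d²ψ/dx² + 4d²ψ/dxdy - 2d²ψ/dy² - 56.488dψ/dx - 4dψ/dy = 0. Coefficients: A = -2, B = 4, C = -2. B² - 4AC = 0, which is zero, so the equation is parabolic.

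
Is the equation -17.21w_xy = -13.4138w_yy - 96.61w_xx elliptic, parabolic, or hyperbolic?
Rewriting in standard form: 96.61w_xx - 17.21w_xy + 13.4138w_yy = 0. Computing B² - 4AC with A = 96.61, B = -17.21, C = 13.4138: discriminant = -4887.444772 (negative). Answer: elliptic.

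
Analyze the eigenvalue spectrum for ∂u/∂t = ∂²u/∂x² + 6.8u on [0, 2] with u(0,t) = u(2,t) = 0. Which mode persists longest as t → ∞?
Eigenvalues: λₙ = n²π²/2² - 6.8.
First three modes:
  n=1: λ₁ = π²/2² - 6.8 ≈ -4.333
  n=2: λ₂ = 4π²/2² - 6.8 ≈ 3.07
  n=3: λ₃ = 9π²/2² - 6.8 ≈ 15.407
Since π²/2² ≈ 2.467 < 6.8, λ₁ < 0.
The n=1 mode grows fastest (−λₙ is largest for n=1) → dominates.
Asymptotic: u ~ c₁ sin(πx/2) e^{4.333t} (exponential growth at rate −λ₁ ≈ 4.333).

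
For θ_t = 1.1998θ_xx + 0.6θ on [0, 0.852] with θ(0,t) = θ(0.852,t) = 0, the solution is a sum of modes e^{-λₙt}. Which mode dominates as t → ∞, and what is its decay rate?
Eigenvalues: λₙ = 1.1998n²π²/0.852² - 0.6.
First three modes:
  n=1: λ₁ = 1.1998π²/0.852² - 0.6 ≈ 15.713
  n=2: λ₂ = 4.7992π²/0.852² - 0.6 ≈ 64.651
  n=3: λ₃ = 10.7982π²/0.852² - 0.6 ≈ 146.216
Since 1.1998π²/0.852² ≈ 16.313 > 0.6, all λₙ > 0.
The n=1 mode decays slowest → dominates as t → ∞.
Asymptotic: θ ~ c₁ sin(πx/0.852) e^{-λ₁t} with decay rate λ₁ ≈ 15.713.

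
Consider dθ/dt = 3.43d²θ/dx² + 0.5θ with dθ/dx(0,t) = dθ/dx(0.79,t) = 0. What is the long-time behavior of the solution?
As t → ∞, θ grows unboundedly. With Neumann BCs the constant mode has diffusion eigenvalue 0, so any r > 0 makes it grow like e^(0.5t); solution grows exponentially.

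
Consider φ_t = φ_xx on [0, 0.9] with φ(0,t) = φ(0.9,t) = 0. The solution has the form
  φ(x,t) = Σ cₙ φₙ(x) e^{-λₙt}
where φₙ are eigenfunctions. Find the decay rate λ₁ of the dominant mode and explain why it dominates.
Eigenvalues: λₙ = n²π²/0.9².
First three modes:
  n=1: λ₁ = π²/0.9² ≈ 12.185
  n=2: λ₂ = 4π²/0.9² ≈ 48.739 (4× faster decay)
  n=3: λ₃ = 9π²/0.9² ≈ 109.662 (9× faster decay)
As t → ∞, higher modes decay exponentially faster. The n=1 mode dominates: φ ~ c₁ sin(πx/0.9) e^{-λ₁t}.
Decay rate: λ₁ = π²/0.9² ≈ 12.185.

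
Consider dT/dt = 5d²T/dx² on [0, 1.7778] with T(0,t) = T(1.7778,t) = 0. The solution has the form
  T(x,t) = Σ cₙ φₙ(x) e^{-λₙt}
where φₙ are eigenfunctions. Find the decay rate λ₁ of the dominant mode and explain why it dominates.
Eigenvalues: λₙ = 5n²π²/1.7778².
First three modes:
  n=1: λ₁ = 5π²/1.7778² ≈ 15.614
  n=2: λ₂ = 20π²/1.7778² ≈ 62.455 (4× faster decay)
  n=3: λ₃ = 45π²/1.7778² ≈ 140.523 (9× faster decay)
As t → ∞, higher modes decay exponentially faster. The n=1 mode dominates: T ~ c₁ sin(πx/1.7778) e^{-λ₁t}.
Decay rate: λ₁ = 5π²/1.7778² ≈ 15.614.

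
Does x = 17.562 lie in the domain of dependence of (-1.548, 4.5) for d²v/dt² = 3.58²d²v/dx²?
No. The domain of dependence is [-17.658, 14.562], and 17.562 is outside this interval.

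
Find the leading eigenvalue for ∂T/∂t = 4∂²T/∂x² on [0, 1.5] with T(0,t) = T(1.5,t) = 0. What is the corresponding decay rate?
Eigenvalues: λₙ = 4n²π²/1.5².
First three modes:
  n=1: λ₁ = 4π²/1.5² ≈ 17.546
  n=2: λ₂ = 16π²/1.5² ≈ 70.184 (4× faster decay)
  n=3: λ₃ = 36π²/1.5² ≈ 157.914 (9× faster decay)
As t → ∞, higher modes decay exponentially faster. The n=1 mode dominates: T ~ c₁ sin(πx/1.5) e^{-λ₁t}.
Decay rate: λ₁ = 4π²/1.5² ≈ 17.546.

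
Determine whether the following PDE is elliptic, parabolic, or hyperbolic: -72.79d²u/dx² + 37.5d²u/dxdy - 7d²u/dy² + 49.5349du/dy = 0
Coefficients: A = -72.79, B = 37.5, C = -7. B² - 4AC = -631.87, which is negative, so the equation is elliptic.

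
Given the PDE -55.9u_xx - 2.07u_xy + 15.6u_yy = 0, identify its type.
The second-order coefficients are A = -55.9, B = -2.07, C = 15.6. Since B² - 4AC = 3492.4449 > 0, this is a hyperbolic PDE.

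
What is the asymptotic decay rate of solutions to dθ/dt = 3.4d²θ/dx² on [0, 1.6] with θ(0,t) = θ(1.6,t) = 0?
Eigenvalues: λₙ = 3.4n²π²/1.6².
First three modes:
  n=1: λ₁ = 3.4π²/1.6² ≈ 13.108
  n=2: λ₂ = 13.6π²/1.6² ≈ 52.432 (4× faster decay)
  n=3: λ₃ = 30.6π²/1.6² ≈ 117.973 (9× faster decay)
As t → ∞, higher modes decay exponentially faster. The n=1 mode dominates: θ ~ c₁ sin(πx/1.6) e^{-λ₁t}.
Decay rate: λ₁ = 3.4π²/1.6² ≈ 13.108.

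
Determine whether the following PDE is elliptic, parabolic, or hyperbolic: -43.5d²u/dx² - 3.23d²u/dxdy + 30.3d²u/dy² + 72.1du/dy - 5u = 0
Coefficients: A = -43.5, B = -3.23, C = 30.3. B² - 4AC = 5282.6329, which is positive, so the equation is hyperbolic.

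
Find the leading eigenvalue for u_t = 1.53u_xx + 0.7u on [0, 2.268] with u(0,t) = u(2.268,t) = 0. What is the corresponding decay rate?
Eigenvalues: λₙ = 1.53n²π²/2.268² - 0.7.
First three modes:
  n=1: λ₁ = 1.53π²/2.268² - 0.7 ≈ 2.236
  n=2: λ₂ = 6.12π²/2.268² - 0.7 ≈ 11.043
  n=3: λ₃ = 13.77π²/2.268² - 0.7 ≈ 25.721
Since 1.53π²/2.268² ≈ 2.936 > 0.7, all λₙ > 0.
The n=1 mode decays slowest → dominates as t → ∞.
Asymptotic: u ~ c₁ sin(πx/2.268) e^{-λ₁t} with decay rate λ₁ ≈ 2.236.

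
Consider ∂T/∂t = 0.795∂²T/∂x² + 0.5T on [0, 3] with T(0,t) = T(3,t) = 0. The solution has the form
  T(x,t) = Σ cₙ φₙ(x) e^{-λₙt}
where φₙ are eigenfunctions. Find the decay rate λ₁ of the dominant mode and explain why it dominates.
Eigenvalues: λₙ = 0.795n²π²/3² - 0.5.
First three modes:
  n=1: λ₁ = 0.795π²/3² - 0.5 ≈ 0.372
  n=2: λ₂ = 3.18π²/3² - 0.5 ≈ 2.987
  n=3: λ₃ = 7.155π²/3² - 0.5 ≈ 7.346
Since 0.795π²/3² ≈ 0.872 > 0.5, all λₙ > 0.
The n=1 mode decays slowest → dominates as t → ∞.
Asymptotic: T ~ c₁ sin(πx/3) e^{-λ₁t} with decay rate λ₁ ≈ 0.372.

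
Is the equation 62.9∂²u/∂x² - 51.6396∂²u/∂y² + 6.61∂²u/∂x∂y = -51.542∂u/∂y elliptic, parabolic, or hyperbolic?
Rewriting in standard form: 62.9∂²u/∂x² + 6.61∂²u/∂x∂y - 51.6396∂²u/∂y² + 51.542∂u/∂y = 0. Computing B² - 4AC with A = 62.9, B = 6.61, C = -51.6396: discriminant = 13036.21546 (positive). Answer: hyperbolic.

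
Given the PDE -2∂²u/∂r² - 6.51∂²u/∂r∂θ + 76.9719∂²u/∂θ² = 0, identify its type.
The second-order coefficients are A = -2, B = -6.51, C = 76.9719. Since B² - 4AC = 658.1553 > 0, this is a hyperbolic PDE.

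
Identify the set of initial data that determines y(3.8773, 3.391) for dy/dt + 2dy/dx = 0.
A single point: x = -2.9047. The characteristic through (3.8773, 3.391) is x - 2t = const, so x = 3.8773 - 2·3.391 = -2.9047.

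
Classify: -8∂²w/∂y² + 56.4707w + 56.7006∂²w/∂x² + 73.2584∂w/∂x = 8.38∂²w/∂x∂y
Rewriting in standard form: 56.7006∂²w/∂x² - 8.38∂²w/∂x∂y - 8∂²w/∂y² + 73.2584∂w/∂x + 56.4707w = 0. Hyperbolic (discriminant = 1884.6436).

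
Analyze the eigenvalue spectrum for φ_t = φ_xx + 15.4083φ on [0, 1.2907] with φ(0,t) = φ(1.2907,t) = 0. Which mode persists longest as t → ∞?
Eigenvalues: λₙ = n²π²/1.2907² - 15.4083.
First three modes:
  n=1: λ₁ = π²/1.2907² - 15.4083 ≈ -9.484
  n=2: λ₂ = 4π²/1.2907² - 15.4083 ≈ 8.29
  n=3: λ₃ = 9π²/1.2907² - 15.4083 ≈ 37.912
Since π²/1.2907² ≈ 5.924 < 15.4083, λ₁ < 0.
The n=1 mode grows fastest (−λₙ is largest for n=1) → dominates.
Asymptotic: φ ~ c₁ sin(πx/1.2907) e^{9.484t} (exponential growth at rate −λ₁ ≈ 9.484).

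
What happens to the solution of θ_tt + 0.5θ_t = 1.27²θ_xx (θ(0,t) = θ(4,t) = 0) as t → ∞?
θ → 0. Damping (γ=0.5) dissipates energy; oscillations decay exponentially.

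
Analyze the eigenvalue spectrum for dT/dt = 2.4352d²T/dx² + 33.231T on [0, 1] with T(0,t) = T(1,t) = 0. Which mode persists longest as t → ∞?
Eigenvalues: λₙ = 2.4352n²π²/1² - 33.231.
First three modes:
  n=1: λ₁ = 2.4352π² - 33.231 ≈ -9.197
  n=2: λ₂ = 9.7408π² - 33.231 ≈ 62.907
  n=3: λ₃ = 21.9168π² - 33.231 ≈ 183.079
Since 2.4352π² ≈ 24.034 < 33.231, λ₁ < 0.
The n=1 mode grows fastest (−λₙ is largest for n=1) → dominates.
Asymptotic: T ~ c₁ sin(πx/1) e^{9.197t} (exponential growth at rate −λ₁ ≈ 9.197).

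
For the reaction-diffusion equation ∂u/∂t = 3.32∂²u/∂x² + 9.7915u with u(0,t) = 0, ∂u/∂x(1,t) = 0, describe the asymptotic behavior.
u grows unboundedly. Reaction dominates diffusion (r=9.7915 > κπ²/(4L²)≈8.19); solution grows exponentially.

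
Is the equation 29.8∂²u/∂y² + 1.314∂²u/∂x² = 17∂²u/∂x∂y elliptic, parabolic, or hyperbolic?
Rewriting in standard form: 1.314∂²u/∂x² - 17∂²u/∂x∂y + 29.8∂²u/∂y² = 0. Computing B² - 4AC with A = 1.314, B = -17, C = 29.8: discriminant = 132.3712 (positive). Answer: hyperbolic.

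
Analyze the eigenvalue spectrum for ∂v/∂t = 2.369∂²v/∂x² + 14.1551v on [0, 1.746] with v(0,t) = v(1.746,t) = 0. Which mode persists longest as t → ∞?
Eigenvalues: λₙ = 2.369n²π²/1.746² - 14.1551.
First three modes:
  n=1: λ₁ = 2.369π²/1.746² - 14.1551 ≈ -6.485
  n=2: λ₂ = 9.476π²/1.746² - 14.1551 ≈ 16.524
  n=3: λ₃ = 21.321π²/1.746² - 14.1551 ≈ 54.872
Since 2.369π²/1.746² ≈ 7.67 < 14.1551, λ₁ < 0.
The n=1 mode grows fastest (−λₙ is largest for n=1) → dominates.
Asymptotic: v ~ c₁ sin(πx/1.746) e^{6.485t} (exponential growth at rate −λ₁ ≈ 6.485).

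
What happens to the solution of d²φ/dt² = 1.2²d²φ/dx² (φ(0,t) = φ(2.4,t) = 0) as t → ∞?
φ oscillates (no decay). Energy is conserved; the solution oscillates indefinitely as standing waves.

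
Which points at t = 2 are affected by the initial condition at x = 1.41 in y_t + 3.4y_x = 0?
At x = 8.21. The characteristic carries data from (1.41, 0) to (8.21, 2).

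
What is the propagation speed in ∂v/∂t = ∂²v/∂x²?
Infinite. The heat equation is parabolic, not hyperbolic, so disturbances propagate instantly.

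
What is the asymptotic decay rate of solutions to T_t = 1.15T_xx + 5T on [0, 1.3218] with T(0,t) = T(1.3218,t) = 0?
Eigenvalues: λₙ = 1.15n²π²/1.3218² - 5.
First three modes:
  n=1: λ₁ = 1.15π²/1.3218² - 5 ≈ 1.496
  n=2: λ₂ = 4.6π²/1.3218² - 5 ≈ 20.985
  n=3: λ₃ = 10.35π²/1.3218² - 5 ≈ 53.467
Since 1.15π²/1.3218² ≈ 6.496 > 5, all λₙ > 0.
The n=1 mode decays slowest → dominates as t → ∞.
Asymptotic: T ~ c₁ sin(πx/1.3218) e^{-λ₁t} with decay rate λ₁ ≈ 1.496.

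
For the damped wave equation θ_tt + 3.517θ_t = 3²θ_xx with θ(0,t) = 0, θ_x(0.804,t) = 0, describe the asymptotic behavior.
θ → 0. Damping (γ=3.517) dissipates energy; oscillations decay exponentially.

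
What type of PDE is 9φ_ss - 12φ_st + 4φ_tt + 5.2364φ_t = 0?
With A = 9, B = -12, C = 4, the discriminant is 0. This is a parabolic PDE.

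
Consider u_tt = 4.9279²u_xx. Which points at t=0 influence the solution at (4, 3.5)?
Domain of dependence: [-13.24765, 21.24765]. Signals travel at speed 4.9279, so data within |x - 4| ≤ 4.9279·3.5 = 17.24765 can reach the point.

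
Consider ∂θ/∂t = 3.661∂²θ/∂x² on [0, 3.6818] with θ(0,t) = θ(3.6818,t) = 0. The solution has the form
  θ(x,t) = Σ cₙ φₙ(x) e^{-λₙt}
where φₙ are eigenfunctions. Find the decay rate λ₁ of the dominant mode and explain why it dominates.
Eigenvalues: λₙ = 3.661n²π²/3.6818².
First three modes:
  n=1: λ₁ = 3.661π²/3.6818² ≈ 2.666
  n=2: λ₂ = 14.644π²/3.6818² ≈ 10.662 (4× faster decay)
  n=3: λ₃ = 32.949π²/3.6818² ≈ 23.99 (9× faster decay)
As t → ∞, higher modes decay exponentially faster. The n=1 mode dominates: θ ~ c₁ sin(πx/3.6818) e^{-λ₁t}.
Decay rate: λ₁ = 3.661π²/3.6818² ≈ 2.666.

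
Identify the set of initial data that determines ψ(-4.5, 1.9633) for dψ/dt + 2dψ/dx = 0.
A single point: x = -8.4266. The characteristic through (-4.5, 1.9633) is x - 2t = const, so x = -4.5 - 2·1.9633 = -8.4266.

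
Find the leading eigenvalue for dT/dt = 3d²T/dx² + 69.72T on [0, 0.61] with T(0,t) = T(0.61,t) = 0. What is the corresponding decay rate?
Eigenvalues: λₙ = 3n²π²/0.61² - 69.72.
First three modes:
  n=1: λ₁ = 3π²/0.61² - 69.72 ≈ 9.852
  n=2: λ₂ = 12π²/0.61² - 69.72 ≈ 248.569
  n=3: λ₃ = 27π²/0.61² - 69.72 ≈ 646.43
Since 3π²/0.61² ≈ 79.572 > 69.72, all λₙ > 0.
The n=1 mode decays slowest → dominates as t → ∞.
Asymptotic: T ~ c₁ sin(πx/0.61) e^{-λ₁t} with decay rate λ₁ ≈ 9.852.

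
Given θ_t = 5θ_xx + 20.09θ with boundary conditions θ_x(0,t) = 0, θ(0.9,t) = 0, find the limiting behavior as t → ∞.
θ grows unboundedly. Reaction dominates diffusion (r=20.09 > κπ²/(4L²)≈15.23); solution grows exponentially.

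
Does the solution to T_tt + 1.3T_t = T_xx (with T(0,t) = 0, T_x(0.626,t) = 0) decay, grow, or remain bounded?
T → 0. Damping (γ=1.3) dissipates energy; oscillations decay exponentially.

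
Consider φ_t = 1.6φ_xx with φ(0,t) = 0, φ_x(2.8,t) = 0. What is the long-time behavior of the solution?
As t → ∞, φ → 0. Heat escapes through the Dirichlet boundary.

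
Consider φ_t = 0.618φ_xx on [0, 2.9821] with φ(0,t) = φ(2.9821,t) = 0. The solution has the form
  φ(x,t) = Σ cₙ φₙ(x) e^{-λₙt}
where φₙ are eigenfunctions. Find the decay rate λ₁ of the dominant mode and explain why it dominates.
Eigenvalues: λₙ = 0.618n²π²/2.9821².
First three modes:
  n=1: λ₁ = 0.618π²/2.9821² ≈ 0.686
  n=2: λ₂ = 2.472π²/2.9821² ≈ 2.743 (4× faster decay)
  n=3: λ₃ = 5.562π²/2.9821² ≈ 6.173 (9× faster decay)
As t → ∞, higher modes decay exponentially faster. The n=1 mode dominates: φ ~ c₁ sin(πx/2.9821) e^{-λ₁t}.
Decay rate: λ₁ = 0.618π²/2.9821² ≈ 0.686.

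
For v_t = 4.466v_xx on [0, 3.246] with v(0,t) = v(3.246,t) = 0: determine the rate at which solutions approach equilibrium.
Eigenvalues: λₙ = 4.466n²π²/3.246².
First three modes:
  n=1: λ₁ = 4.466π²/3.246² ≈ 4.183
  n=2: λ₂ = 17.864π²/3.246² ≈ 16.733 (4× faster decay)
  n=3: λ₃ = 40.194π²/3.246² ≈ 37.65 (9× faster decay)
As t → ∞, higher modes decay exponentially faster. The n=1 mode dominates: v ~ c₁ sin(πx/3.246) e^{-λ₁t}.
Decay rate: λ₁ = 4.466π²/3.246² ≈ 4.183.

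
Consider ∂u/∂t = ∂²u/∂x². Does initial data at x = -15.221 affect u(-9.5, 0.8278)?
Yes, for any finite x. The heat equation has infinite propagation speed, so all initial data affects all points at any t > 0.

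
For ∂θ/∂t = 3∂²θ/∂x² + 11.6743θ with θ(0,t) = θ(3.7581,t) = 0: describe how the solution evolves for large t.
θ grows unboundedly. Reaction dominates diffusion (r=11.6743 > κπ²/L²≈2.1); solution grows exponentially.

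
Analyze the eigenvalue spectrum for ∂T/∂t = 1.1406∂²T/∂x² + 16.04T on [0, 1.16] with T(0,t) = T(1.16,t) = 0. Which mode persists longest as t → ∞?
Eigenvalues: λₙ = 1.1406n²π²/1.16² - 16.04.
First three modes:
  n=1: λ₁ = 1.1406π²/1.16² - 16.04 ≈ -7.674
  n=2: λ₂ = 4.5624π²/1.16² - 16.04 ≈ 17.424
  n=3: λ₃ = 10.2654π²/1.16² - 16.04 ≈ 59.254
Since 1.1406π²/1.16² ≈ 8.366 < 16.04, λ₁ < 0.
The n=1 mode grows fastest (−λₙ is largest for n=1) → dominates.
Asymptotic: T ~ c₁ sin(πx/1.16) e^{7.674t} (exponential growth at rate −λ₁ ≈ 7.674).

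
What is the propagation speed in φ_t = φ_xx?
Infinite. The heat equation is parabolic, not hyperbolic, so disturbances propagate instantly.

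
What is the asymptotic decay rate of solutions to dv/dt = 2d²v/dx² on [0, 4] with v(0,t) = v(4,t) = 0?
Eigenvalues: λₙ = 2n²π²/4².
First three modes:
  n=1: λ₁ = 2π²/4² ≈ 1.234
  n=2: λ₂ = 8π²/4² ≈ 4.935 (4× faster decay)
  n=3: λ₃ = 18π²/4² ≈ 11.103 (9× faster decay)
As t → ∞, higher modes decay exponentially faster. The n=1 mode dominates: v ~ c₁ sin(πx/4) e^{-λ₁t}.
Decay rate: λ₁ = 2π²/4² ≈ 1.234.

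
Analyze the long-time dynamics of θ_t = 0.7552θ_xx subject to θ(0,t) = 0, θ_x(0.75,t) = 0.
Long-time behavior: θ → 0. Heat escapes through the Dirichlet boundary.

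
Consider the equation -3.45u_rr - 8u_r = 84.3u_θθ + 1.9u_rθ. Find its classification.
Rewriting in standard form: -3.45u_rr - 1.9u_rθ - 84.3u_θθ - 8u_r = 0. Elliptic. (A = -3.45, B = -1.9, C = -84.3 gives B² - 4AC = -1159.73.)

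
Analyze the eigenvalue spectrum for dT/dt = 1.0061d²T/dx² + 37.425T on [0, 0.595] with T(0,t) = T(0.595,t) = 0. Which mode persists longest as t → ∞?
Eigenvalues: λₙ = 1.0061n²π²/0.595² - 37.425.
First three modes:
  n=1: λ₁ = 1.0061π²/0.595² - 37.425 ≈ -9.377
  n=2: λ₂ = 4.0244π²/0.595² - 37.425 ≈ 74.768
  n=3: λ₃ = 9.0549π²/0.595² - 37.425 ≈ 215.01
Since 1.0061π²/0.595² ≈ 28.048 < 37.425, λ₁ < 0.
The n=1 mode grows fastest (−λₙ is largest for n=1) → dominates.
Asymptotic: T ~ c₁ sin(πx/0.595) e^{9.377t} (exponential growth at rate −λ₁ ≈ 9.377).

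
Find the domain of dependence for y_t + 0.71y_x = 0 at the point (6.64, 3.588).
A single point: x = 4.09252. The characteristic through (6.64, 3.588) is x - 0.71t = const, so x = 6.64 - 0.71·3.588 = 4.09252.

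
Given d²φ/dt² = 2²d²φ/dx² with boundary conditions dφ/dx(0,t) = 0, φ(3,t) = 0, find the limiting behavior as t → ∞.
φ oscillates (no decay). Energy is conserved; the solution oscillates indefinitely as standing waves.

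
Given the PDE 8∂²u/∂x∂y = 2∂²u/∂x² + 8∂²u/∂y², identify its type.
Rewriting in standard form: -2∂²u/∂x² + 8∂²u/∂x∂y - 8∂²u/∂y² = 0. The second-order coefficients are A = -2, B = 8, C = -8. Since B² - 4AC = 0 = 0, this is a parabolic PDE.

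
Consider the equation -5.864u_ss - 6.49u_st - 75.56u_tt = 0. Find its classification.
Elliptic. (A = -5.864, B = -6.49, C = -75.56 gives B² - 4AC = -1730.21526.)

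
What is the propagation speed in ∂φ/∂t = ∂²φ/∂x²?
Infinite. The heat equation is parabolic, not hyperbolic, so disturbances propagate instantly.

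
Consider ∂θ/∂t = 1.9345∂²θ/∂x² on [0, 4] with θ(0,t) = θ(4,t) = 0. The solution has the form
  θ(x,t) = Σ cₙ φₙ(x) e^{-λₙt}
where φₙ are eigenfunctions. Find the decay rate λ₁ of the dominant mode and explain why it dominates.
Eigenvalues: λₙ = 1.9345n²π²/4².
First three modes:
  n=1: λ₁ = 1.9345π²/4² ≈ 1.193
  n=2: λ₂ = 7.738π²/4² ≈ 4.773 (4× faster decay)
  n=3: λ₃ = 17.4105π²/4² ≈ 10.74 (9× faster decay)
As t → ∞, higher modes decay exponentially faster. The n=1 mode dominates: θ ~ c₁ sin(πx/4) e^{-λ₁t}.
Decay rate: λ₁ = 1.9345π²/4² ≈ 1.193.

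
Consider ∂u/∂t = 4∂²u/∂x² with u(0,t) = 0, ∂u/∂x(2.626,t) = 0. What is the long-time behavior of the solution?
As t → ∞, u → 0. Heat escapes through the Dirichlet boundary.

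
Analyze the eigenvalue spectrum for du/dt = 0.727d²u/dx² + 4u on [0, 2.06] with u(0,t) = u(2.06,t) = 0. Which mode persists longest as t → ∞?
Eigenvalues: λₙ = 0.727n²π²/2.06² - 4.
First three modes:
  n=1: λ₁ = 0.727π²/2.06² - 4 ≈ -2.309
  n=2: λ₂ = 2.908π²/2.06² - 4 ≈ 2.763
  n=3: λ₃ = 6.543π²/2.06² - 4 ≈ 11.217
Since 0.727π²/2.06² ≈ 1.691 < 4, λ₁ < 0.
The n=1 mode grows fastest (−λₙ is largest for n=1) → dominates.
Asymptotic: u ~ c₁ sin(πx/2.06) e^{2.309t} (exponential growth at rate −λ₁ ≈ 2.309).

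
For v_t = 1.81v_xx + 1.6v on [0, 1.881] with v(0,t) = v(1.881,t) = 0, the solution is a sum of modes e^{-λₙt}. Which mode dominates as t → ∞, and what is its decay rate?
Eigenvalues: λₙ = 1.81n²π²/1.881² - 1.6.
First three modes:
  n=1: λ₁ = 1.81π²/1.881² - 1.6 ≈ 3.449
  n=2: λ₂ = 7.24π²/1.881² - 1.6 ≈ 18.596
  n=3: λ₃ = 16.29π²/1.881² - 1.6 ≈ 43.841
Since 1.81π²/1.881² ≈ 5.049 > 1.6, all λₙ > 0.
The n=1 mode decays slowest → dominates as t → ∞.
Asymptotic: v ~ c₁ sin(πx/1.881) e^{-λ₁t} with decay rate λ₁ ≈ 3.449.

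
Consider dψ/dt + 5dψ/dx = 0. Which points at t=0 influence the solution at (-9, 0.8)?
A single point: x = -13. The characteristic through (-9, 0.8) is x - 5t = const, so x = -9 - 5·0.8 = -13.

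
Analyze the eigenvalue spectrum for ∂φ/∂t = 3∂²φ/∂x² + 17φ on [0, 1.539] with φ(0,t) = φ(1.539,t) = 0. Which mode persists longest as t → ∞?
Eigenvalues: λₙ = 3n²π²/1.539² - 17.
First three modes:
  n=1: λ₁ = 3π²/1.539² - 17 ≈ -4.499
  n=2: λ₂ = 12π²/1.539² - 17 ≈ 33.004
  n=3: λ₃ = 27π²/1.539² - 17 ≈ 95.509
Since 3π²/1.539² ≈ 12.501 < 17, λ₁ < 0.
The n=1 mode grows fastest (−λₙ is largest for n=1) → dominates.
Asymptotic: φ ~ c₁ sin(πx/1.539) e^{4.499t} (exponential growth at rate −λ₁ ≈ 4.499).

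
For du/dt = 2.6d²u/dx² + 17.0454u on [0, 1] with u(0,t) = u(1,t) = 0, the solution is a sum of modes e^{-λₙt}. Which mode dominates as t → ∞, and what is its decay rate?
Eigenvalues: λₙ = 2.6n²π²/1² - 17.0454.
First three modes:
  n=1: λ₁ = 2.6π² - 17.0454 ≈ 8.616
  n=2: λ₂ = 10.4π² - 17.0454 ≈ 85.598
  n=3: λ₃ = 23.4π² - 17.0454 ≈ 213.903
Since 2.6π² ≈ 25.661 > 17.0454, all λₙ > 0.
The n=1 mode decays slowest → dominates as t → ∞.
Asymptotic: u ~ c₁ sin(πx/1) e^{-λ₁t} with decay rate λ₁ ≈ 8.616.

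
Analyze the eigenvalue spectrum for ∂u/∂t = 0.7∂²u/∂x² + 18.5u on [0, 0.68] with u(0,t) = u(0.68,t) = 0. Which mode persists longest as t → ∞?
Eigenvalues: λₙ = 0.7n²π²/0.68² - 18.5.
First three modes:
  n=1: λ₁ = 0.7π²/0.68² - 18.5 ≈ -3.559
  n=2: λ₂ = 2.8π²/0.68² - 18.5 ≈ 41.264
  n=3: λ₃ = 6.3π²/0.68² - 18.5 ≈ 115.969
Since 0.7π²/0.68² ≈ 14.941 < 18.5, λ₁ < 0.
The n=1 mode grows fastest (−λₙ is largest for n=1) → dominates.
Asymptotic: u ~ c₁ sin(πx/0.68) e^{3.559t} (exponential growth at rate −λ₁ ≈ 3.559).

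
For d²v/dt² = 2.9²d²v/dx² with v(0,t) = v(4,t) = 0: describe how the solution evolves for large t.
v oscillates (no decay). Energy is conserved; the solution oscillates indefinitely as standing waves.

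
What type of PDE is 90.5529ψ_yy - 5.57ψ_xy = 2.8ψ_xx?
Rewriting in standard form: -2.8ψ_xx - 5.57ψ_xy + 90.5529ψ_yy = 0. With A = -2.8, B = -5.57, C = 90.5529, the discriminant is 1045.21738. This is a hyperbolic PDE.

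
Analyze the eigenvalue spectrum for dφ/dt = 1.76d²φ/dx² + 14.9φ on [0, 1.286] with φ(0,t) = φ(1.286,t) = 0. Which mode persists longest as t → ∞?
Eigenvalues: λₙ = 1.76n²π²/1.286² - 14.9.
First three modes:
  n=1: λ₁ = 1.76π²/1.286² - 14.9 ≈ -4.397
  n=2: λ₂ = 7.04π²/1.286² - 14.9 ≈ 27.114
  n=3: λ₃ = 15.84π²/1.286² - 14.9 ≈ 79.631
Since 1.76π²/1.286² ≈ 10.503 < 14.9, λ₁ < 0.
The n=1 mode grows fastest (−λₙ is largest for n=1) → dominates.
Asymptotic: φ ~ c₁ sin(πx/1.286) e^{4.397t} (exponential growth at rate −λ₁ ≈ 4.397).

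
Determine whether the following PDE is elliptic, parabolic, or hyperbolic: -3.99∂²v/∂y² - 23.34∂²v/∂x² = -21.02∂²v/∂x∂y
Rewriting in standard form: -23.34∂²v/∂x² + 21.02∂²v/∂x∂y - 3.99∂²v/∂y² = 0. Coefficients: A = -23.34, B = 21.02, C = -3.99. B² - 4AC = 69.334, which is positive, so the equation is hyperbolic.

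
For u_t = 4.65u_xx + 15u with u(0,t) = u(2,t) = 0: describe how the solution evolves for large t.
u grows unboundedly. Reaction dominates diffusion (r=15 > κπ²/L²≈11.47); solution grows exponentially.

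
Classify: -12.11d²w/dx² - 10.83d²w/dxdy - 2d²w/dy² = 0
Hyperbolic (discriminant = 20.4089).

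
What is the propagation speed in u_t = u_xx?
Infinite. The heat equation is parabolic, not hyperbolic, so disturbances propagate instantly.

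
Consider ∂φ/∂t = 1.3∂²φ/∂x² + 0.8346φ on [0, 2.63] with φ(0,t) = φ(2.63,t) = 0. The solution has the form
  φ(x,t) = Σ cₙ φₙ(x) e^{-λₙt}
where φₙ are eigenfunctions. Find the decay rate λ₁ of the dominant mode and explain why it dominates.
Eigenvalues: λₙ = 1.3n²π²/2.63² - 0.8346.
First three modes:
  n=1: λ₁ = 1.3π²/2.63² - 0.8346 ≈ 1.02
  n=2: λ₂ = 5.2π²/2.63² - 0.8346 ≈ 6.585
  n=3: λ₃ = 11.7π²/2.63² - 0.8346 ≈ 15.86
Since 1.3π²/2.63² ≈ 1.855 > 0.8346, all λₙ > 0.
The n=1 mode decays slowest → dominates as t → ∞.
Asymptotic: φ ~ c₁ sin(πx/2.63) e^{-λ₁t} with decay rate λ₁ ≈ 1.02.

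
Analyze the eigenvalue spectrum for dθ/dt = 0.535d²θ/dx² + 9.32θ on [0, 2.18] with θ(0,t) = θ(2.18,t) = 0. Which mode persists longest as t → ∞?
Eigenvalues: λₙ = 0.535n²π²/2.18² - 9.32.
First three modes:
  n=1: λ₁ = 0.535π²/2.18² - 9.32 ≈ -8.209
  n=2: λ₂ = 2.14π²/2.18² - 9.32 ≈ -4.876
  n=3: λ₃ = 4.815π²/2.18² - 9.32 ≈ 0.68
Since 0.535π²/2.18² ≈ 1.111 < 9.32, λ₁ < 0.
The n=1 mode grows fastest (−λₙ is largest for n=1) → dominates.
Asymptotic: θ ~ c₁ sin(πx/2.18) e^{8.209t} (exponential growth at rate −λ₁ ≈ 8.209).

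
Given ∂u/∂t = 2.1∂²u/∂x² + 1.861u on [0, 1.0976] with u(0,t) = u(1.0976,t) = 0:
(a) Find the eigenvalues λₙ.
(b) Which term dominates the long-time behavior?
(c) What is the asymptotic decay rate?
Eigenvalues: λₙ = 2.1n²π²/1.0976² - 1.861.
First three modes:
  n=1: λ₁ = 2.1π²/1.0976² - 1.861 ≈ 15.343
  n=2: λ₂ = 8.4π²/1.0976² - 1.861 ≈ 66.955
  n=3: λ₃ = 18.9π²/1.0976² - 1.861 ≈ 152.976
Since 2.1π²/1.0976² ≈ 17.204 > 1.861, all λₙ > 0.
The n=1 mode decays slowest → dominates as t → ∞.
Asymptotic: u ~ c₁ sin(πx/1.0976) e^{-λ₁t} with decay rate λ₁ ≈ 15.343.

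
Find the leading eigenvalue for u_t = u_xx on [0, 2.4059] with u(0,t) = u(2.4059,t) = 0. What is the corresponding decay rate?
Eigenvalues: λₙ = n²π²/2.4059².
First three modes:
  n=1: λ₁ = π²/2.4059² ≈ 1.705
  n=2: λ₂ = 4π²/2.4059² ≈ 6.82 (4× faster decay)
  n=3: λ₃ = 9π²/2.4059² ≈ 15.346 (9× faster decay)
As t → ∞, higher modes decay exponentially faster. The n=1 mode dominates: u ~ c₁ sin(πx/2.4059) e^{-λ₁t}.
Decay rate: λ₁ = π²/2.4059² ≈ 1.705.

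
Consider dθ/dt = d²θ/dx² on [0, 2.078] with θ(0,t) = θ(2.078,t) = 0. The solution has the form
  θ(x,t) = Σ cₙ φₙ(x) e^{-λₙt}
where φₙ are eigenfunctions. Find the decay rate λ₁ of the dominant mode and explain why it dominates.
Eigenvalues: λₙ = n²π²/2.078².
First three modes:
  n=1: λ₁ = π²/2.078² ≈ 2.286
  n=2: λ₂ = 4π²/2.078² ≈ 9.143 (4× faster decay)
  n=3: λ₃ = 9π²/2.078² ≈ 20.571 (9× faster decay)
As t → ∞, higher modes decay exponentially faster. The n=1 mode dominates: θ ~ c₁ sin(πx/2.078) e^{-λ₁t}.
Decay rate: λ₁ = π²/2.078² ≈ 2.286.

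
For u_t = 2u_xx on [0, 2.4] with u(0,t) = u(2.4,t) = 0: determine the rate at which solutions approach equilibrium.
Eigenvalues: λₙ = 2n²π²/2.4².
First three modes:
  n=1: λ₁ = 2π²/2.4² ≈ 3.427
  n=2: λ₂ = 8π²/2.4² ≈ 13.708 (4× faster decay)
  n=3: λ₃ = 18π²/2.4² ≈ 30.843 (9× faster decay)
As t → ∞, higher modes decay exponentially faster. The n=1 mode dominates: u ~ c₁ sin(πx/2.4) e^{-λ₁t}.
Decay rate: λ₁ = 2π²/2.4² ≈ 3.427.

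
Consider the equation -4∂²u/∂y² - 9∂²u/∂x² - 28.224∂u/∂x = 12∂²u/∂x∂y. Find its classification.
Rewriting in standard form: -9∂²u/∂x² - 12∂²u/∂x∂y - 4∂²u/∂y² - 28.224∂u/∂x = 0. Parabolic. (A = -9, B = -12, C = -4 gives B² - 4AC = 0.)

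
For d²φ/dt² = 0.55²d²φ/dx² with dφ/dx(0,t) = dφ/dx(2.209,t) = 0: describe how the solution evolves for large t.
φ oscillates about a mean that drifts linearly in t (generically unbounded; no decay). There is no damping, so the nonconstant modes persist as standing waves (energy conserved, no decay). But with Neumann conditions at both ends the constant mode has eigenvalue 0: the spatial mean M(t) of φ satisfies M'' = 0, so M(t) = M(0) + M'(0)·t. Unless the initial velocity has zero mean (∫φ_t(x,0)dx = 0), the solution grows linearly in t (unbounded, though not exponentially); if it does have zero mean, the solution stays bounded and simply oscillates.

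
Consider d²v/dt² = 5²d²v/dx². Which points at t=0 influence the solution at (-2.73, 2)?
Domain of dependence: [-12.73, 7.27]. Signals travel at speed 5, so data within |x - -2.73| ≤ 5·2 = 10 can reach the point.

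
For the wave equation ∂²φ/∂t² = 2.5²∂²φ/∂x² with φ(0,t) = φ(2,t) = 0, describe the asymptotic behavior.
φ oscillates (no decay). Energy is conserved; the solution oscillates indefinitely as standing waves.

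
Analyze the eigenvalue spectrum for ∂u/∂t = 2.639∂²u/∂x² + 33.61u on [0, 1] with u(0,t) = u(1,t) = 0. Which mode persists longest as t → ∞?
Eigenvalues: λₙ = 2.639n²π²/1² - 33.61.
First three modes:
  n=1: λ₁ = 2.639π² - 33.61 ≈ -7.564
  n=2: λ₂ = 10.556π² - 33.61 ≈ 70.574
  n=3: λ₃ = 23.751π² - 33.61 ≈ 200.803
Since 2.639π² ≈ 26.046 < 33.61, λ₁ < 0.
The n=1 mode grows fastest (−λₙ is largest for n=1) → dominates.
Asymptotic: u ~ c₁ sin(πx/1) e^{7.564t} (exponential growth at rate −λ₁ ≈ 7.564).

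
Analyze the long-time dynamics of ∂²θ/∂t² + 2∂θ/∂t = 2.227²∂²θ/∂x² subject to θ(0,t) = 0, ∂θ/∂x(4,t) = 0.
Long-time behavior: θ → 0. Damping (γ=2) dissipates energy; oscillations decay exponentially.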